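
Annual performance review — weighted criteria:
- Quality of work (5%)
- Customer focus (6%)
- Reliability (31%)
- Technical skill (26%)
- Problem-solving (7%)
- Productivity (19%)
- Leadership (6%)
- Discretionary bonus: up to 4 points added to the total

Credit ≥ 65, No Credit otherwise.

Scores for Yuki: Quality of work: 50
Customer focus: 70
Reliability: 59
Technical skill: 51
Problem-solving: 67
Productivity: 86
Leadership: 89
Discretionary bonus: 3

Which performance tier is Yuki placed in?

Weighted total:
  Quality of work 50 × 0.05 = 2.5
  Customer focus 70 × 0.06 = 4.2
  Reliability 59 × 0.31 = 18.29
  Technical skill 51 × 0.26 = 13.26
  Problem-solving 67 × 0.07 = 4.69
  Productivity 86 × 0.19 = 16.34
  Leadership 89 × 0.06 = 5.34
Sum = 64.62
Discretionary bonus: 64.62 + 3 = 67.62
67.62 ≥ 65 → Credit

Credit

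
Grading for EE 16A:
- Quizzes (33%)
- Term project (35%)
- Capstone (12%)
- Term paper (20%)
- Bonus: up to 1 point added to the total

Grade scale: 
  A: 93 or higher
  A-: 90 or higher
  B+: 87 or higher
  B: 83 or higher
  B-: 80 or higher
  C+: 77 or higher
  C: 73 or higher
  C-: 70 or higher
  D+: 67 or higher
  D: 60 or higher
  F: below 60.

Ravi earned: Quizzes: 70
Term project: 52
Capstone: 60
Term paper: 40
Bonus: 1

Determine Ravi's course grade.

Weighted total:
  Quizzes 70 × 0.33 = 23.1
  Term project 52 × 0.35 = 18.2
  Capstone 60 × 0.12 = 7.2
  Term paper 40 × 0.2 = 8
Sum = 56.5
Bonus: 56.5 + 1 = 57.5
57.5 < 60 → F

F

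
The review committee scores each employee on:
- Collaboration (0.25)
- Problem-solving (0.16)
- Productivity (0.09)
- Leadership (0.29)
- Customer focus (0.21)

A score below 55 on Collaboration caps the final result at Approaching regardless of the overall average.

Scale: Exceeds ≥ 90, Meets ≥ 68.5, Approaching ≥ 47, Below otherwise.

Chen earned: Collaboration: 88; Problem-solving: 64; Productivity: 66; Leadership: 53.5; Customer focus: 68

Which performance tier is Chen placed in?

Approaching

Collaboration score 88 ≥ 55: minimum met.
Weighted total:
  Collaboration 88 × 0.25 = 22
  Problem-solving 64 × 0.16 = 10.24
  Productivity 66 × 0.09 = 5.94
  Leadership 53.5 × 0.29 = 15.515
  Customer focus 68 × 0.21 = 14.28
Sum = 67.975
67.975 is ≥ 47 and < 68.5 → Approaching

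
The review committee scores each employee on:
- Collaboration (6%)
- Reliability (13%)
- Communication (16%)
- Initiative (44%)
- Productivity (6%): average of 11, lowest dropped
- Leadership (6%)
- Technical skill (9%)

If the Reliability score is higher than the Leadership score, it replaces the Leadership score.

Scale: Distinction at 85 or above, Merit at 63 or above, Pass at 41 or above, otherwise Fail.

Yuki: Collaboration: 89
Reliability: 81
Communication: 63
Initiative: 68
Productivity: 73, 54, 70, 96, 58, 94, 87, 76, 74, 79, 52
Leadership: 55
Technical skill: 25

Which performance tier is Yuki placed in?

Productivity: drop 52 → average of remaining 10 = 761/10 = 76.1
Reliability (81) > Leadership (55), so Leadership counts as 81.
Weighted total:
  Collaboration 89 × 0.06 = 5.34
  Reliability 81 × 0.13 = 10.53
  Communication 63 × 0.16 = 10.08
  Initiative 68 × 0.44 = 29.92
  Productivity 76.1 × 0.06 = 4.566
  Leadership 81 × 0.06 = 4.86
  Technical skill 25 × 0.09 = 2.25
Sum = 67.546
67.546 is ≥ 63 and < 85 → Merit

Merit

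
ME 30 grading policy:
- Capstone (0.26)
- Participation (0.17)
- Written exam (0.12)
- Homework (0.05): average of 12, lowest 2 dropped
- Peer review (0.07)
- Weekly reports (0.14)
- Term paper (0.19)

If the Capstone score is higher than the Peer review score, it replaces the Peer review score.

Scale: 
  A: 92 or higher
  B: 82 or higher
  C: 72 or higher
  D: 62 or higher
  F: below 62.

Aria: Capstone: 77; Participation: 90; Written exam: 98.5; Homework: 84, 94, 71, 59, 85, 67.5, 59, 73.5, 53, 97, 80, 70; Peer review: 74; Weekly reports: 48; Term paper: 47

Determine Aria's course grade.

C

Homework: drop 53, 59 → average of remaining 10 = 781/10 = 78.1
Capstone (77) > Peer review (74), so Peer review counts as 77.
Weighted total:
  Capstone 77 × 0.26 = 20.02
  Participation 90 × 0.17 = 15.3
  Written exam 98.5 × 0.12 = 11.82
  Homework 78.1 × 0.05 = 3.905
  Peer review 77 × 0.07 = 5.39
  Weekly reports 48 × 0.14 = 6.72
  Term paper 47 × 0.19 = 8.93
Sum = 72.085
72.085 is ≥ 72 and < 82 → C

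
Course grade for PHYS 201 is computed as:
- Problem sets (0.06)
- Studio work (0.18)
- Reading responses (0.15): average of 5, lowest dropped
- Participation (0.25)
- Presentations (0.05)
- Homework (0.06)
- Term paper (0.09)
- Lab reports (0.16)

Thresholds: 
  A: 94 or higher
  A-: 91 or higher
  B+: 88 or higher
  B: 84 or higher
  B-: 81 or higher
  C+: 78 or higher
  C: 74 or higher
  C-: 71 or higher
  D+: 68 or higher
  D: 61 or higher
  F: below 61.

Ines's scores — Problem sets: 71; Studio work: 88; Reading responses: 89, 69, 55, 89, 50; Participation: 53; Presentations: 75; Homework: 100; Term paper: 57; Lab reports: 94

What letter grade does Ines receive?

C

Reading responses: drop 50 → average of remaining 4 = 302/4 = 75.5
Weighted total:
  Problem sets 71 × 0.06 = 4.26
  Studio work 88 × 0.18 = 15.84
  Reading responses 75.5 × 0.15 = 11.325
  Participation 53 × 0.25 = 13.25
  Presentations 75 × 0.05 = 3.75
  Homework 100 × 0.06 = 6
  Term paper 57 × 0.09 = 5.13
  Lab reports 94 × 0.16 = 15.04
Sum = 74.595
74.595 is ≥ 74 and < 78 → C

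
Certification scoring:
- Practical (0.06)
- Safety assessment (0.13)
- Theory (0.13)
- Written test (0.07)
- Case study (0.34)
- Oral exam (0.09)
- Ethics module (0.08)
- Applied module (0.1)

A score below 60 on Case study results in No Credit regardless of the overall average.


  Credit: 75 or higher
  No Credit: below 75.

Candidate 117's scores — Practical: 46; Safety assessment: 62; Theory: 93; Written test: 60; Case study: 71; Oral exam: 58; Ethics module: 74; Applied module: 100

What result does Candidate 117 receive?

No Credit

Case study score 71 ≥ 60: minimum met.
Weighted total:
  Practical 46 × 0.06 = 2.76
  Safety assessment 62 × 0.13 = 8.06
  Theory 93 × 0.13 = 12.09
  Written test 60 × 0.07 = 4.2
  Case study 71 × 0.34 = 24.14
  Oral exam 58 × 0.09 = 5.22
  Ethics module 74 × 0.08 = 5.92
  Applied module 100 × 0.1 = 10
Sum = 72.39
72.39 < 75 → No Credit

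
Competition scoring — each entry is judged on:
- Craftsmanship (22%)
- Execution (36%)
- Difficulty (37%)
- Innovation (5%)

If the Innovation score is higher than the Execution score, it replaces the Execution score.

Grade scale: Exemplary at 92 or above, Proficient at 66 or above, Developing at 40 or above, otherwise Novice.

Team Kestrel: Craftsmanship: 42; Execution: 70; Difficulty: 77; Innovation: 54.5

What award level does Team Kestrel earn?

Developing

Innovation (54.5) ≤ Execution (70), so Execution stays at 70.
Weighted total:
  Craftsmanship 42 × 0.22 = 9.24
  Execution 70 × 0.36 = 25.2
  Difficulty 77 × 0.37 = 28.49
  Innovation 54.5 × 0.05 = 2.725
Sum = 65.655
65.655 is ≥ 40 and < 66 → Developing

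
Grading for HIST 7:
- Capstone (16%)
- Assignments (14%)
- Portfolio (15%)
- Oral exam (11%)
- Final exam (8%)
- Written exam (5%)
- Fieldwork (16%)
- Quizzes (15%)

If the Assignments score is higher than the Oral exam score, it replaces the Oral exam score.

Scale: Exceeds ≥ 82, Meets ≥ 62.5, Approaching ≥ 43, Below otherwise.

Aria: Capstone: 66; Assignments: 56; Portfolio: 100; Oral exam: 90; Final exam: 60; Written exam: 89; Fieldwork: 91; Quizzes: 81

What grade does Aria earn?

Meets

Assignments (56) ≤ Oral exam (90), so Oral exam stays at 90.
Weighted total:
  Capstone 66 × 0.16 = 10.56
  Assignments 56 × 0.14 = 7.84
  Portfolio 100 × 0.15 = 15
  Oral exam 90 × 0.11 = 9.9
  Final exam 60 × 0.08 = 4.8
  Written exam 89 × 0.05 = 4.45
  Fieldwork 91 × 0.16 = 14.56
  Quizzes 81 × 0.15 = 12.15
Sum = 79.26
79.26 is ≥ 62.5 and < 82 → Meets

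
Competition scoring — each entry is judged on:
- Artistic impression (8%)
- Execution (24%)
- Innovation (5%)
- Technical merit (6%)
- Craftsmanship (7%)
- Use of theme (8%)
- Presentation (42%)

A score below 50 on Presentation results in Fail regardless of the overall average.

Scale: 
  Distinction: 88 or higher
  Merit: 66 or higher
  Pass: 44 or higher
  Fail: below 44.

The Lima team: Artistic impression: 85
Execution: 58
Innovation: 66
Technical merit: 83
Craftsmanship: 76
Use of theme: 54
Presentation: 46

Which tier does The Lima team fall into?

Fail

Presentation score 46 < 50: minimum not met.
Weighted total:
  Artistic impression 85 × 0.08 = 6.8
  Execution 58 × 0.24 = 13.92
  Innovation 66 × 0.05 = 3.3
  Technical merit 83 × 0.06 = 4.98
  Craftsmanship 76 × 0.07 = 5.32
  Use of theme 54 × 0.08 = 4.32
  Presentation 46 × 0.42 = 19.32
Sum = 57.96
Because the Presentation minimum was not met, the result is Fail.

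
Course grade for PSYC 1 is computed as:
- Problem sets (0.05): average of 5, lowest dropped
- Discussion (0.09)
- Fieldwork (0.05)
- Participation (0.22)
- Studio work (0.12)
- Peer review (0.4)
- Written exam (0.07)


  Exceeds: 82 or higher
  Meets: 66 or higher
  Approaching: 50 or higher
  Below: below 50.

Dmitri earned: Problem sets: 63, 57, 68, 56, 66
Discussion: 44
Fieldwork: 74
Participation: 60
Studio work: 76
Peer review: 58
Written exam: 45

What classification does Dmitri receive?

Problem sets: drop 56 → average of remaining 4 = 254/4 = 63.5
Weighted total:
  Problem sets 63.5 × 0.05 = 3.175
  Discussion 44 × 0.09 = 3.96
  Fieldwork 74 × 0.05 = 3.7
  Participation 60 × 0.22 = 13.2
  Studio work 76 × 0.12 = 9.12
  Peer review 58 × 0.4 = 23.2
  Written exam 45 × 0.07 = 3.15
Sum = 59.505
59.505 is ≥ 50 and < 66 → Approaching

Approaching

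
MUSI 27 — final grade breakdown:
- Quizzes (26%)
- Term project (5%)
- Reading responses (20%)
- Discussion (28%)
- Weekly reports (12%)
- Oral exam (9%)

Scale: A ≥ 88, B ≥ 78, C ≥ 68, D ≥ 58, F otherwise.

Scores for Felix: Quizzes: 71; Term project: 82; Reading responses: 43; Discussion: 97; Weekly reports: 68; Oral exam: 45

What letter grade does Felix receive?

Weighted total:
  Quizzes 71 × 0.26 = 18.46
  Term project 82 × 0.05 = 4.1
  Reading responses 43 × 0.2 = 8.6
  Discussion 97 × 0.28 = 27.16
  Weekly reports 68 × 0.12 = 8.16
  Oral exam 45 × 0.09 = 4.05
Sum = 70.53
70.53 is ≥ 68 and < 78 → C

C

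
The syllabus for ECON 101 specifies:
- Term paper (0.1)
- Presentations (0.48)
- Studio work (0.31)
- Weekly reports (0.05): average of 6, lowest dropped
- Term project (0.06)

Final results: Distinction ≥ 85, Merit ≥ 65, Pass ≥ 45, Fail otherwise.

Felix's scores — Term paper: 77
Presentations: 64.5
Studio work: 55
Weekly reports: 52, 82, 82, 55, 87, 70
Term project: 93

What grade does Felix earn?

Merit

Weekly reports: drop 52 → average of remaining 5 = 376/5 = 75.2
Weighted total:
  Term paper 77 × 0.1 = 7.7
  Presentations 64.5 × 0.48 = 30.96
  Studio work 55 × 0.31 = 17.05
  Weekly reports 75.2 × 0.05 = 3.76
  Term project 93 × 0.06 = 5.58
Sum = 65.05
65.05 is ≥ 65 and < 85 → Merit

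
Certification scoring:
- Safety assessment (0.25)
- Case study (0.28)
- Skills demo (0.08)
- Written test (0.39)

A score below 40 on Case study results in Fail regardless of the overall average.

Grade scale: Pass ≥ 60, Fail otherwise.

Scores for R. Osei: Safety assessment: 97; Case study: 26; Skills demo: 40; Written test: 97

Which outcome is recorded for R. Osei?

Case study score 26 < 40: minimum not met.
Weighted total:
  Safety assessment 97 × 0.25 = 24.25
  Case study 26 × 0.28 = 7.28
  Skills demo 40 × 0.08 = 3.2
  Written test 97 × 0.39 = 37.83
Sum = 72.56
Because the Case study minimum was not met, the result is Fail.

Fail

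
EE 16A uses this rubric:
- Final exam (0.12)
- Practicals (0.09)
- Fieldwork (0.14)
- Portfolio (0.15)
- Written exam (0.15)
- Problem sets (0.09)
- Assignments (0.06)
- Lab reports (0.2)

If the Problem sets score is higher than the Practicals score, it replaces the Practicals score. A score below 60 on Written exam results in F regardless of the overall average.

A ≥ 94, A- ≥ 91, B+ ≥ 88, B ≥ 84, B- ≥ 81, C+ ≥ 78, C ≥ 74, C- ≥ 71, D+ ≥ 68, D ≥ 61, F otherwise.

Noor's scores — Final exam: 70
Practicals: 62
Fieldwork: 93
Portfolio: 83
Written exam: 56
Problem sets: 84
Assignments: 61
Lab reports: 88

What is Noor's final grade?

Problem sets (84) > Practicals (62), so Practicals counts as 84.
Written exam score 56 < 60: minimum not met.
Weighted total:
  Final exam 70 × 0.12 = 8.4
  Practicals 84 × 0.09 = 7.56
  Fieldwork 93 × 0.14 = 13.02
  Portfolio 83 × 0.15 = 12.45
  Written exam 56 × 0.15 = 8.4
  Problem sets 84 × 0.09 = 7.56
  Assignments 61 × 0.06 = 3.66
  Lab reports 88 × 0.2 = 17.6
Sum = 78.65
Because the Written exam minimum was not met, the result is F.

F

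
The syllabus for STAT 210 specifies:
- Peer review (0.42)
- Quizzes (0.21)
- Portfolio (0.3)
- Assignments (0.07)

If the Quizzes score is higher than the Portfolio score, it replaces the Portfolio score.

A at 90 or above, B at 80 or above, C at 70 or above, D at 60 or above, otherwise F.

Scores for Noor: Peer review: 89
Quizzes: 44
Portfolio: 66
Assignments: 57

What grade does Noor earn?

C

Quizzes (44) ≤ Portfolio (66), so Portfolio stays at 66.
Weighted total:
  Peer review 89 × 0.42 = 37.38
  Quizzes 44 × 0.21 = 9.24
  Portfolio 66 × 0.3 = 19.8
  Assignments 57 × 0.07 = 3.99
Sum = 70.41
70.41 is ≥ 70 and < 80 → C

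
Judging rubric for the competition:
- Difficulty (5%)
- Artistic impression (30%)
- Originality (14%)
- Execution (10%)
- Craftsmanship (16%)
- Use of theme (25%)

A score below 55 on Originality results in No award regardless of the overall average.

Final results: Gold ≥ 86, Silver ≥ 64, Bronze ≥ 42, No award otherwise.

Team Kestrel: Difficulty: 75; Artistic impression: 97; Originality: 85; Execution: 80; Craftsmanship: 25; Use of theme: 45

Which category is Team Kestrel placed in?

Silver

Originality score 85 ≥ 55: minimum met.
Weighted total:
  Difficulty 75 × 0.05 = 3.75
  Artistic impression 97 × 0.3 = 29.1
  Originality 85 × 0.14 = 11.9
  Execution 80 × 0.1 = 8
  Craftsmanship 25 × 0.16 = 4
  Use of theme 45 × 0.25 = 11.25
Sum = 68
68 is ≥ 64 and < 86 → Silver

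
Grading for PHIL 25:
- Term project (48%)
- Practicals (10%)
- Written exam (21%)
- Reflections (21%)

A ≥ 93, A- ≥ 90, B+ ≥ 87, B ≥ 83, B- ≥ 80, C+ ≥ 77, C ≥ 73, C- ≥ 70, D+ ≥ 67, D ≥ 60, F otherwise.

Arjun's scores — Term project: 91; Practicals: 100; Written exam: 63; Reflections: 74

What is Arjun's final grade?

Weighted total:
  Term project 91 × 0.48 = 43.68
  Practicals 100 × 0.1 = 10
  Written exam 63 × 0.21 = 13.23
  Reflections 74 × 0.21 = 15.54
Sum = 82.45
82.45 is ≥ 80 and < 83 → B-

B-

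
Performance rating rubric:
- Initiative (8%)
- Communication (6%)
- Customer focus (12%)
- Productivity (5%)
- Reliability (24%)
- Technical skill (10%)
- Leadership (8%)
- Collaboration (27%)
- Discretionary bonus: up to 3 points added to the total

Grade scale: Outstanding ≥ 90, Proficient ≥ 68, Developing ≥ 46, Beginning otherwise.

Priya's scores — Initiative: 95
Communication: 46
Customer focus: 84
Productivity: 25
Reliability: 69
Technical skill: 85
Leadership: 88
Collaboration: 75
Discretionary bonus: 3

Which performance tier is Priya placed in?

Proficient

Weighted total:
  Initiative 95 × 0.08 = 7.6
  Communication 46 × 0.06 = 2.76
  Customer focus 84 × 0.12 = 10.08
  Productivity 25 × 0.05 = 1.25
  Reliability 69 × 0.24 = 16.56
  Technical skill 85 × 0.1 = 8.5
  Leadership 88 × 0.08 = 7.04
  Collaboration 75 × 0.27 = 20.25
Sum = 74.04
Discretionary bonus: 74.04 + 3 = 77.04
77.04 is ≥ 68 and < 90 → Proficient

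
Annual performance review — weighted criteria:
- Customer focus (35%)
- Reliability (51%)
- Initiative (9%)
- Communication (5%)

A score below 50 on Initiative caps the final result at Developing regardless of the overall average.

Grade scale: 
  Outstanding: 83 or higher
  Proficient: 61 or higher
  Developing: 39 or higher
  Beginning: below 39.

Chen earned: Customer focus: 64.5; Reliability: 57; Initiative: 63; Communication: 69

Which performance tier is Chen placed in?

Initiative score 63 ≥ 50: minimum met.
Weighted total:
  Customer focus 64.5 × 0.35 = 22.575
  Reliability 57 × 0.51 = 29.07
  Initiative 63 × 0.09 = 5.67
  Communication 69 × 0.05 = 3.45
Sum = 60.765
60.765 is ≥ 39 and < 61 → Developing

Developing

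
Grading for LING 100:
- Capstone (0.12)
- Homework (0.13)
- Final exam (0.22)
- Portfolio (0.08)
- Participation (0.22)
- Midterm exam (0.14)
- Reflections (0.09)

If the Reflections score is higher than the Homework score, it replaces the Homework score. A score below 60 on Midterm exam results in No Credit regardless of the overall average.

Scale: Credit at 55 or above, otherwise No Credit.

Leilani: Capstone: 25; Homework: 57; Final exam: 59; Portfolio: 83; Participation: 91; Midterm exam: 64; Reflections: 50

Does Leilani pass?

Reflections (50) ≤ Homework (57), so Homework stays at 57.
Midterm exam score 64 ≥ 60: minimum met.
Weighted total:
  Capstone 25 × 0.12 = 3
  Homework 57 × 0.13 = 7.41
  Final exam 59 × 0.22 = 12.98
  Portfolio 83 × 0.08 = 6.64
  Participation 91 × 0.22 = 20.02
  Midterm exam 64 × 0.14 = 8.96
  Reflections 50 × 0.09 = 4.5
Sum = 63.51
63.51 ≥ 55 → Credit

Credit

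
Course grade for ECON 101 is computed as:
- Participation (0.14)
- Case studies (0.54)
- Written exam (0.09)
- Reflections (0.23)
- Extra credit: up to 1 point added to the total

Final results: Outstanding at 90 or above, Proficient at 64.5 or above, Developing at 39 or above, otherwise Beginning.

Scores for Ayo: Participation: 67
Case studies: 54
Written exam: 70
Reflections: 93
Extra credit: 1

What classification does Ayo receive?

Weighted total:
  Participation 67 × 0.14 = 9.38
  Case studies 54 × 0.54 = 29.16
  Written exam 70 × 0.09 = 6.3
  Reflections 93 × 0.23 = 21.39
Sum = 66.23
Extra credit: 66.23 + 1 = 67.23
67.23 is ≥ 64.5 and < 90 → Proficient

Proficient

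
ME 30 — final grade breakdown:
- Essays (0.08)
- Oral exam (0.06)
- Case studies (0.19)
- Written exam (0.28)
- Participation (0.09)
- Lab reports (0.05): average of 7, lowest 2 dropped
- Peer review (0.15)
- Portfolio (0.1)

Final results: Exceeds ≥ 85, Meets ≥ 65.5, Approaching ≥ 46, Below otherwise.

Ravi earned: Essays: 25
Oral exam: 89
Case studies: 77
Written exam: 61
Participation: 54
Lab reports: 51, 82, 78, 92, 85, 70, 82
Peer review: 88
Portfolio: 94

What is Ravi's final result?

Meets

Lab reports: drop 51, 70 → average of remaining 5 = 419/5 = 83.8
Weighted total:
  Essays 25 × 0.08 = 2
  Oral exam 89 × 0.06 = 5.34
  Case studies 77 × 0.19 = 14.63
  Written exam 61 × 0.28 = 17.08
  Participation 54 × 0.09 = 4.86
  Lab reports 83.8 × 0.05 = 4.19
  Peer review 88 × 0.15 = 13.2
  Portfolio 94 × 0.1 = 9.4
Sum = 70.7
70.7 is ≥ 65.5 and < 85 → Meets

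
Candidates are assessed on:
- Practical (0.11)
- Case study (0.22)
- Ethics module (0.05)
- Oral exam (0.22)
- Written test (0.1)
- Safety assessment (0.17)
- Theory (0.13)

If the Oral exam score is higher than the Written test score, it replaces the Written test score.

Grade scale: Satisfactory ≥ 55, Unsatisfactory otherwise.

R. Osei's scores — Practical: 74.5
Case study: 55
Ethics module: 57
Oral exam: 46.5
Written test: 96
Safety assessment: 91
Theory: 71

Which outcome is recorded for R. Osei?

Oral exam (46.5) ≤ Written test (96), so Written test stays at 96.
Weighted total:
  Practical 74.5 × 0.11 = 8.195
  Case study 55 × 0.22 = 12.1
  Ethics module 57 × 0.05 = 2.85
  Oral exam 46.5 × 0.22 = 10.23
  Written test 96 × 0.1 = 9.6
  Safety assessment 91 × 0.17 = 15.47
  Theory 71 × 0.13 = 9.23
Sum = 67.675
67.675 ≥ 55 → Satisfactory

Satisfactory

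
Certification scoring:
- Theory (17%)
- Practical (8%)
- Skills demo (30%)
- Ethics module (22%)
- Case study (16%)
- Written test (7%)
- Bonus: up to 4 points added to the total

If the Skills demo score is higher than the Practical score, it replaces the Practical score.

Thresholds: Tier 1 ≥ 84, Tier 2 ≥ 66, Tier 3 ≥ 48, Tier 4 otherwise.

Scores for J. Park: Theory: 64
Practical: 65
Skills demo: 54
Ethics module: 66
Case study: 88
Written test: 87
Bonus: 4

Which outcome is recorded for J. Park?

Skills demo (54) ≤ Practical (65), so Practical stays at 65.
Weighted total:
  Theory 64 × 0.17 = 10.88
  Practical 65 × 0.08 = 5.2
  Skills demo 54 × 0.3 = 16.2
  Ethics module 66 × 0.22 = 14.52
  Case study 88 × 0.16 = 14.08
  Written test 87 × 0.07 = 6.09
Sum = 66.97
Bonus: 66.97 + 4 = 70.97
70.97 is ≥ 66 and < 84 → Tier 2

Tier 2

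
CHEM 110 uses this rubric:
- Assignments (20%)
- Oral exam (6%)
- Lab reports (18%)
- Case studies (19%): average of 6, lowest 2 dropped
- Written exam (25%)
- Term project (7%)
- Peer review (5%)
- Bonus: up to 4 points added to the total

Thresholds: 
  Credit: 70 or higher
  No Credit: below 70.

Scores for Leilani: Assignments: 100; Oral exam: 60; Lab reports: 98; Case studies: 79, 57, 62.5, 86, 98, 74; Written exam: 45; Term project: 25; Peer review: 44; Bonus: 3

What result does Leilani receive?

Credit

Case studies: drop 57, 62.5 → average of remaining 4 = 337/4 = 84.25
Weighted total:
  Assignments 100 × 0.2 = 20
  Oral exam 60 × 0.06 = 3.6
  Lab reports 98 × 0.18 = 17.64
  Case studies 84.25 × 0.19 = 16.0075
  Written exam 45 × 0.25 = 11.25
  Term project 25 × 0.07 = 1.75
  Peer review 44 × 0.05 = 2.2
Sum = 72.4475
Bonus: 72.4475 + 3 = 75.4475
75.4475 ≥ 70 → Credit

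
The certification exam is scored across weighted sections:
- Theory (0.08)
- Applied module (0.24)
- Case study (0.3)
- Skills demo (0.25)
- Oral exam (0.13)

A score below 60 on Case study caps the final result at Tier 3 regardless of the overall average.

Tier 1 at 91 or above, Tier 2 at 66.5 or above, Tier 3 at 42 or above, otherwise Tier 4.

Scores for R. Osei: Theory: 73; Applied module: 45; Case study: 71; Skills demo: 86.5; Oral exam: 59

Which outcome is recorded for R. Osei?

Case study score 71 ≥ 60: minimum met.
Weighted total:
  Theory 73 × 0.08 = 5.84
  Applied module 45 × 0.24 = 10.8
  Case study 71 × 0.3 = 21.3
  Skills demo 86.5 × 0.25 = 21.625
  Oral exam 59 × 0.13 = 7.67
Sum = 67.235
67.235 is ≥ 66.5 and < 91 → Tier 2

Tier 2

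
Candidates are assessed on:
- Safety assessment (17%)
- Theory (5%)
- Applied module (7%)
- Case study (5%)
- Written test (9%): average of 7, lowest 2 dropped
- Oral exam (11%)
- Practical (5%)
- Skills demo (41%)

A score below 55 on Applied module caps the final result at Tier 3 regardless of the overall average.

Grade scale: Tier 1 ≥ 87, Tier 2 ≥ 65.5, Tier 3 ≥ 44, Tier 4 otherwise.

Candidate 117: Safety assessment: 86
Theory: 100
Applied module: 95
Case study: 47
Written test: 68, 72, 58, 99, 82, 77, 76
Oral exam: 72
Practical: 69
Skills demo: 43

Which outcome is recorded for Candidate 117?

Tier 3

Written test: drop 58, 68 → average of remaining 5 = 406/5 = 81.2
Applied module score 95 ≥ 55: minimum met.
Weighted total:
  Safety assessment 86 × 0.17 = 14.62
  Theory 100 × 0.05 = 5
  Applied module 95 × 0.07 = 6.65
  Case study 47 × 0.05 = 2.35
  Written test 81.2 × 0.09 = 7.308
  Oral exam 72 × 0.11 = 7.92
  Practical 69 × 0.05 = 3.45
  Skills demo 43 × 0.41 = 17.63
Sum = 64.928
64.928 is ≥ 44 and < 65.5 → Tier 3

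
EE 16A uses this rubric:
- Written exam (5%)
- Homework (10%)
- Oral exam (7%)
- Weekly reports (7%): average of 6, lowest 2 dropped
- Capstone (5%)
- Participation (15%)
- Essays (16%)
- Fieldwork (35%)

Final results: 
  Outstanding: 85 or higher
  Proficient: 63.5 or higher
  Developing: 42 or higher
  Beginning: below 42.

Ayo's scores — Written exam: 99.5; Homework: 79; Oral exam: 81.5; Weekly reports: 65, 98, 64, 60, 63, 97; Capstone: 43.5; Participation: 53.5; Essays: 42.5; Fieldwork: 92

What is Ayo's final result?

Weekly reports: drop 60, 63 → average of remaining 4 = 324/4 = 81
Weighted total:
  Written exam 99.5 × 0.05 = 4.975
  Homework 79 × 0.1 = 7.9
  Oral exam 81.5 × 0.07 = 5.705
  Weekly reports 81 × 0.07 = 5.67
  Capstone 43.5 × 0.05 = 2.175
  Participation 53.5 × 0.15 = 8.025
  Essays 42.5 × 0.16 = 6.8
  Fieldwork 92 × 0.35 = 32.2
Sum = 73.45
73.45 is ≥ 63.5 and < 85 → Proficient

Proficient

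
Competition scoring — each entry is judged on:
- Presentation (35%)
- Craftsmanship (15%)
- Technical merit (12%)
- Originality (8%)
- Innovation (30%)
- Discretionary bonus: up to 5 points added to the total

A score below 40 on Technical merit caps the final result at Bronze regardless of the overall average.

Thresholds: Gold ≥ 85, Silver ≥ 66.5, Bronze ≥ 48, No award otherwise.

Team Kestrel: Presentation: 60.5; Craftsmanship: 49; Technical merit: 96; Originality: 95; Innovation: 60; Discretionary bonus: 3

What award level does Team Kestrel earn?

Technical merit score 96 ≥ 40: minimum met.
Weighted total:
  Presentation 60.5 × 0.35 = 21.175
  Craftsmanship 49 × 0.15 = 7.35
  Technical merit 96 × 0.12 = 11.52
  Originality 95 × 0.08 = 7.6
  Innovation 60 × 0.3 = 18
Sum = 65.645
Discretionary bonus: 65.645 + 3 = 68.645
68.645 is ≥ 66.5 and < 85 → Silver

Silver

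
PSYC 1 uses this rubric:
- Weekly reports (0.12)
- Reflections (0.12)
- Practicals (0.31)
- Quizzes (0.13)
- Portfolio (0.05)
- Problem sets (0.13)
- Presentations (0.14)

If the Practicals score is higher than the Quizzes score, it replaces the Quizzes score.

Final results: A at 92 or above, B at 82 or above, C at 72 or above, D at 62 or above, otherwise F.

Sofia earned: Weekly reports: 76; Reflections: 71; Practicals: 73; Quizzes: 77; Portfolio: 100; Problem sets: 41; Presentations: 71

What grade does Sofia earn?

Practicals (73) ≤ Quizzes (77), so Quizzes stays at 77.
Weighted total:
  Weekly reports 76 × 0.12 = 9.12
  Reflections 71 × 0.12 = 8.52
  Practicals 73 × 0.31 = 22.63
  Quizzes 77 × 0.13 = 10.01
  Portfolio 100 × 0.05 = 5
  Problem sets 41 × 0.13 = 5.33
  Presentations 71 × 0.14 = 9.94
Sum = 70.55
70.55 is ≥ 62 and < 72 → D

D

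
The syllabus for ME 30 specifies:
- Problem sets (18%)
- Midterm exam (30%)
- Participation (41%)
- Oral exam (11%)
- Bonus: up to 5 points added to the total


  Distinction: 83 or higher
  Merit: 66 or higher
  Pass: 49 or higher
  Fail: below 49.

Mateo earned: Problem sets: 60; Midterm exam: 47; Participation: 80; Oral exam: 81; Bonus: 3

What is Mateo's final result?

Merit

Weighted total:
  Problem sets 60 × 0.18 = 10.8
  Midterm exam 47 × 0.3 = 14.1
  Participation 80 × 0.41 = 32.8
  Oral exam 81 × 0.11 = 8.91
Sum = 66.61
Bonus: 66.61 + 3 = 69.61
69.61 is ≥ 66 and < 83 → Merit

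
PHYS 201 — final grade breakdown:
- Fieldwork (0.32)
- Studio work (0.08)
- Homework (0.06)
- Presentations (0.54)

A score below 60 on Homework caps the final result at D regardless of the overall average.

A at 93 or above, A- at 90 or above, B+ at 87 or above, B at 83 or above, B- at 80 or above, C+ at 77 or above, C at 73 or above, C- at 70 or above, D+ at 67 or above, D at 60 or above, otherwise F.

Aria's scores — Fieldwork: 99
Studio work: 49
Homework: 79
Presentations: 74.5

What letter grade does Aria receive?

Homework score 79 ≥ 60: minimum met.
Weighted total:
  Fieldwork 99 × 0.32 = 31.68
  Studio work 49 × 0.08 = 3.92
  Homework 79 × 0.06 = 4.74
  Presentations 74.5 × 0.54 = 40.23
Sum = 80.57
80.57 is ≥ 80 and < 83 → B-

B-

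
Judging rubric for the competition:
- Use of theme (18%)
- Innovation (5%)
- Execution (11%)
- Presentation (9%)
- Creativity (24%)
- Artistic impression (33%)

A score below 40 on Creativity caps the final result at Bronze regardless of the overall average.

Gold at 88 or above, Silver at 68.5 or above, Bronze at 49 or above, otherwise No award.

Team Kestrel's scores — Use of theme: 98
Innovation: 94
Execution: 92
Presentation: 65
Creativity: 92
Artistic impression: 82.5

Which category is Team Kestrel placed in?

Silver

Creativity score 92 ≥ 40: minimum met.
Weighted total:
  Use of theme 98 × 0.18 = 17.64
  Innovation 94 × 0.05 = 4.7
  Execution 92 × 0.11 = 10.12
  Presentation 65 × 0.09 = 5.85
  Creativity 92 × 0.24 = 22.08
  Artistic impression 82.5 × 0.33 = 27.225
Sum = 87.615
87.615 is ≥ 68.5 and < 88 → Silver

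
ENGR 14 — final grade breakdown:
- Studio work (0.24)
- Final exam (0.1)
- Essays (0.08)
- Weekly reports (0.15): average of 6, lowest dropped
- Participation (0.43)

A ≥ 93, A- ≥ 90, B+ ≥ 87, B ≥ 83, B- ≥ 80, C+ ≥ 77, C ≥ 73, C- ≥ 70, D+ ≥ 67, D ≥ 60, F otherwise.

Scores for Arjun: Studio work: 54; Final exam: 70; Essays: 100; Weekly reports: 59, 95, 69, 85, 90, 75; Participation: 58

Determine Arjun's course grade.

Weekly reports: drop 59 → average of remaining 5 = 414/5 = 82.8
Weighted total:
  Studio work 54 × 0.24 = 12.96
  Final exam 70 × 0.1 = 7
  Essays 100 × 0.08 = 8
  Weekly reports 82.8 × 0.15 = 12.42
  Participation 58 × 0.43 = 24.94
Sum = 65.32
65.32 is ≥ 60 and < 67 → D

D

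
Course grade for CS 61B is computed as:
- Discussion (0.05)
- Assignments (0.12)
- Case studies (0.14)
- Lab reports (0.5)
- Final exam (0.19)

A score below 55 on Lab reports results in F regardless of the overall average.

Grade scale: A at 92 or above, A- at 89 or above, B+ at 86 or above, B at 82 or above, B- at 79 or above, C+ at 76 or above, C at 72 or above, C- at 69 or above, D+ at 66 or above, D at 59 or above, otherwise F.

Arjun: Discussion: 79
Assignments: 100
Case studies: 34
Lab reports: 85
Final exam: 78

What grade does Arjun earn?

C+

Lab reports score 85 ≥ 55: minimum met.
Weighted total:
  Discussion 79 × 0.05 = 3.95
  Assignments 100 × 0.12 = 12
  Case studies 34 × 0.14 = 4.76
  Lab reports 85 × 0.5 = 42.5
  Final exam 78 × 0.19 = 14.82
Sum = 78.03
78.03 is ≥ 76 and < 79 → C+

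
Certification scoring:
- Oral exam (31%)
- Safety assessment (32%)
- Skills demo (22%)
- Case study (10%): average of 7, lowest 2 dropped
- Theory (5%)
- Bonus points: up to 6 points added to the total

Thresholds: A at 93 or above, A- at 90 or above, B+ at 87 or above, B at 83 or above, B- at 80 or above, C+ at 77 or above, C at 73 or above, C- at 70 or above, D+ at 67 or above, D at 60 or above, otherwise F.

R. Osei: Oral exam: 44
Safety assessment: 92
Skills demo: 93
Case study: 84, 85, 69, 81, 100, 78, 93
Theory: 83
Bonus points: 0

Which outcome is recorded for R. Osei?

C

Case study: drop 69, 78 → average of remaining 5 = 443/5 = 88.6
Weighted total:
  Oral exam 44 × 0.31 = 13.64
  Safety assessment 92 × 0.32 = 29.44
  Skills demo 93 × 0.22 = 20.46
  Case study 88.6 × 0.1 = 8.86
  Theory 83 × 0.05 = 4.15
Sum = 76.55
Bonus points: 76.55 + 0 = 76.55
76.55 is ≥ 73 and < 77 → C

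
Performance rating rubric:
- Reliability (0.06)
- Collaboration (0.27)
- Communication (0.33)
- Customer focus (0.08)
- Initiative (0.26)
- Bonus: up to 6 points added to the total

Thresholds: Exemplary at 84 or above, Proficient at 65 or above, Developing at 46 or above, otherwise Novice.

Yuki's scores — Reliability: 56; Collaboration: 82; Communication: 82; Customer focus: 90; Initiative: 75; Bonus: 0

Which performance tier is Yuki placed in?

Weighted total:
  Reliability 56 × 0.06 = 3.36
  Collaboration 82 × 0.27 = 22.14
  Communication 82 × 0.33 = 27.06
  Customer focus 90 × 0.08 = 7.2
  Initiative 75 × 0.26 = 19.5
Sum = 79.26
Bonus: 79.26 + 0 = 79.26
79.26 is ≥ 65 and < 84 → Proficient

Proficient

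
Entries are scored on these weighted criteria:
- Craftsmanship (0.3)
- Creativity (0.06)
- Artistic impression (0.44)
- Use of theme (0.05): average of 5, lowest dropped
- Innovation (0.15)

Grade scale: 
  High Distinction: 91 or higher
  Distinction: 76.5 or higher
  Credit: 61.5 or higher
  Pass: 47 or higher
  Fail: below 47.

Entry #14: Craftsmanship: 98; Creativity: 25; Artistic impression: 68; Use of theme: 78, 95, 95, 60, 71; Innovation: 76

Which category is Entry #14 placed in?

Use of theme: drop 60 → average of remaining 4 = 339/4 = 84.75
Weighted total:
  Craftsmanship 98 × 0.3 = 29.4
  Creativity 25 × 0.06 = 1.5
  Artistic impression 68 × 0.44 = 29.92
  Use of theme 84.75 × 0.05 = 4.2375
  Innovation 76 × 0.15 = 11.4
Sum = 76.4575
76.4575 is ≥ 61.5 and < 76.5 → Credit

Credit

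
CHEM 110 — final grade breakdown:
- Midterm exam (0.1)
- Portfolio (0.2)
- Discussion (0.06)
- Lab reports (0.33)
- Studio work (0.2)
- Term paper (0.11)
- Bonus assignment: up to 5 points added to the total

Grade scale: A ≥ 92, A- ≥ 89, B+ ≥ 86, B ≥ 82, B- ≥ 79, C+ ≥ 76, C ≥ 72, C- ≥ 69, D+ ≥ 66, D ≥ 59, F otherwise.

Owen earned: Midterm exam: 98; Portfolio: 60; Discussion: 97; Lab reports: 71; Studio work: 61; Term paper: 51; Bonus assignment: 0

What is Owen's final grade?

D+

Weighted total:
  Midterm exam 98 × 0.1 = 9.8
  Portfolio 60 × 0.2 = 12
  Discussion 97 × 0.06 = 5.82
  Lab reports 71 × 0.33 = 23.43
  Studio work 61 × 0.2 = 12.2
  Term paper 51 × 0.11 = 5.61
Sum = 68.86
Bonus assignment: 68.86 + 0 = 68.86
68.86 is ≥ 66 and < 69 → D+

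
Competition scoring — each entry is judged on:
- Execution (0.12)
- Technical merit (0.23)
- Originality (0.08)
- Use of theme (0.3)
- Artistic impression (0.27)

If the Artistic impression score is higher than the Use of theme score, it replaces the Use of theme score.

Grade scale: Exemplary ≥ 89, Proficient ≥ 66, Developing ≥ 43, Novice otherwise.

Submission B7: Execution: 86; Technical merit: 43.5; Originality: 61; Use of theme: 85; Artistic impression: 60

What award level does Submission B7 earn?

Artistic impression (60) ≤ Use of theme (85), so Use of theme stays at 85.
Weighted total:
  Execution 86 × 0.12 = 10.32
  Technical merit 43.5 × 0.23 = 10.005
  Originality 61 × 0.08 = 4.88
  Use of theme 85 × 0.3 = 25.5
  Artistic impression 60 × 0.27 = 16.2
Sum = 66.905
66.905 is ≥ 66 and < 89 → Proficient

Proficient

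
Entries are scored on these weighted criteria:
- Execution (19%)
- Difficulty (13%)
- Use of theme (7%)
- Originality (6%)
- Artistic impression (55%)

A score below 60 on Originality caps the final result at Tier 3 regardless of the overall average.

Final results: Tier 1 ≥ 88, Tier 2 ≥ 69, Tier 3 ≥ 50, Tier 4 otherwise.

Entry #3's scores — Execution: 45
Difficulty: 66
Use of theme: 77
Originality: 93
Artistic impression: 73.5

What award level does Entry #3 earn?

Tier 3

Originality score 93 ≥ 60: minimum met.
Weighted total:
  Execution 45 × 0.19 = 8.55
  Difficulty 66 × 0.13 = 8.58
  Use of theme 77 × 0.07 = 5.39
  Originality 93 × 0.06 = 5.58
  Artistic impression 73.5 × 0.55 = 40.425
Sum = 68.525
68.525 is ≥ 50 and < 69 → Tier 3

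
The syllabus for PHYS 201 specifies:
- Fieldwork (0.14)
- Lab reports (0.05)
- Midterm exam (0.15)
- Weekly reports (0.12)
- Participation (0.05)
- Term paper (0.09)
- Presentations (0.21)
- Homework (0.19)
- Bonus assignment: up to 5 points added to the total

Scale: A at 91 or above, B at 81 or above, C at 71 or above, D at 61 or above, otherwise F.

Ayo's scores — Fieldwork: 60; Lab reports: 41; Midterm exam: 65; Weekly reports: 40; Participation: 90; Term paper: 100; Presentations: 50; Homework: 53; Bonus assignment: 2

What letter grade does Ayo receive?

Weighted total:
  Fieldwork 60 × 0.14 = 8.4
  Lab reports 41 × 0.05 = 2.05
  Midterm exam 65 × 0.15 = 9.75
  Weekly reports 40 × 0.12 = 4.8
  Participation 90 × 0.05 = 4.5
  Term paper 100 × 0.09 = 9
  Presentations 50 × 0.21 = 10.5
  Homework 53 × 0.19 = 10.07
Sum = 59.07
Bonus assignment: 59.07 + 2 = 61.07
61.07 is ≥ 61 and < 71 → D

D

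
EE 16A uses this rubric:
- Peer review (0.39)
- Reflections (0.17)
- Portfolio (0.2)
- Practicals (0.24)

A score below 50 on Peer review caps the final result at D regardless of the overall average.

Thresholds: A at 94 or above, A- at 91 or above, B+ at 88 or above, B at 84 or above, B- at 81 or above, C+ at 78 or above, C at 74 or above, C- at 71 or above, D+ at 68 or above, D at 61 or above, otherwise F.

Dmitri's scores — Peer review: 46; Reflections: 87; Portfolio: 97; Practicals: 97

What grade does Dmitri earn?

Peer review score 46 < 50: minimum not met.
Weighted total:
  Peer review 46 × 0.39 = 17.94
  Reflections 87 × 0.17 = 14.79
  Portfolio 97 × 0.2 = 19.4
  Practicals 97 × 0.24 = 23.28
Sum = 75.41
75.41 would be C; cap at D applies → D.

D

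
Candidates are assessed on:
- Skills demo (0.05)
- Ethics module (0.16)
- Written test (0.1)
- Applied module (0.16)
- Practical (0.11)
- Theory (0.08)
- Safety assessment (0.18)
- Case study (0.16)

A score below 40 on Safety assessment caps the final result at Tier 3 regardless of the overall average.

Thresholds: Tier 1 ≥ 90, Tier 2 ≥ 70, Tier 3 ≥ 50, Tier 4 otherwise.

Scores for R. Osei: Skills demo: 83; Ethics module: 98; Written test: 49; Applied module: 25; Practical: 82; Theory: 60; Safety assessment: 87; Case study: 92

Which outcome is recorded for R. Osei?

Tier 2

Safety assessment score 87 ≥ 40: minimum met.
Weighted total:
  Skills demo 83 × 0.05 = 4.15
  Ethics module 98 × 0.16 = 15.68
  Written test 49 × 0.1 = 4.9
  Applied module 25 × 0.16 = 4
  Practical 82 × 0.11 = 9.02
  Theory 60 × 0.08 = 4.8
  Safety assessment 87 × 0.18 = 15.66
  Case study 92 × 0.16 = 14.72
Sum = 72.93
72.93 is ≥ 70 and < 90 → Tier 2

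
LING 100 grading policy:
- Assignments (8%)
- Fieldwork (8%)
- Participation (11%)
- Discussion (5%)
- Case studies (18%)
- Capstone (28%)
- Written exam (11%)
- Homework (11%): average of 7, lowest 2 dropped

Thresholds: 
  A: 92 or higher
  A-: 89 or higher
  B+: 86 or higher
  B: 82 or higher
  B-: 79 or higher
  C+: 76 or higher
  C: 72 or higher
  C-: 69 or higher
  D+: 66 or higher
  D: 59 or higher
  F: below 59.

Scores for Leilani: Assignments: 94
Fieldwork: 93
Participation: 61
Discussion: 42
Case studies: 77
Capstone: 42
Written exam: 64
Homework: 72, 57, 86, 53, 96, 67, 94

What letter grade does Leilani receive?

D

Homework: drop 53, 57 → average of remaining 5 = 415/5 = 83
Weighted total:
  Assignments 94 × 0.08 = 7.52
  Fieldwork 93 × 0.08 = 7.44
  Participation 61 × 0.11 = 6.71
  Discussion 42 × 0.05 = 2.1
  Case studies 77 × 0.18 = 13.86
  Capstone 42 × 0.28 = 11.76
  Written exam 64 × 0.11 = 7.04
  Homework 83 × 0.11 = 9.13
Sum = 65.56
65.56 is ≥ 59 and < 66 → D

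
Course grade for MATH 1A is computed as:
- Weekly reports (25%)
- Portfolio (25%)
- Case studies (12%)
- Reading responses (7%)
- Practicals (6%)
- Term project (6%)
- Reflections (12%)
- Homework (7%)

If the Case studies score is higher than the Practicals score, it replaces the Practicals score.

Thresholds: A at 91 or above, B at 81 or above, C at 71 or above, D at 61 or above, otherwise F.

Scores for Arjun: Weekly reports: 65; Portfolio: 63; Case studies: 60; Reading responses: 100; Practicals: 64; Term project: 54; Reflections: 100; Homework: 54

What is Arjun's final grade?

Case studies (60) ≤ Practicals (64), so Practicals stays at 64.
Weighted total:
  Weekly reports 65 × 0.25 = 16.25
  Portfolio 63 × 0.25 = 15.75
  Case studies 60 × 0.12 = 7.2
  Reading responses 100 × 0.07 = 7
  Practicals 64 × 0.06 = 3.84
  Term project 54 × 0.06 = 3.24
  Reflections 100 × 0.12 = 12
  Homework 54 × 0.07 = 3.78
Sum = 69.06
69.06 is ≥ 61 and < 71 → D

D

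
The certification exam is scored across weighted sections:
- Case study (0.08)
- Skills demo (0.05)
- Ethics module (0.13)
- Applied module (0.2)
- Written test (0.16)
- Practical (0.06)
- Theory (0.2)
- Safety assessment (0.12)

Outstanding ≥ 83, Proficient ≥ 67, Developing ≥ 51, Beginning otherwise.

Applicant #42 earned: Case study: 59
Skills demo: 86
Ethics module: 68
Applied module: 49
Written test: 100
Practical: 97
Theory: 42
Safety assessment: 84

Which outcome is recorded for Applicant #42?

Proficient

Weighted total:
  Case study 59 × 0.08 = 4.72
  Skills demo 86 × 0.05 = 4.3
  Ethics module 68 × 0.13 = 8.84
  Applied module 49 × 0.2 = 9.8
  Written test 100 × 0.16 = 16
  Practical 97 × 0.06 = 5.82
  Theory 42 × 0.2 = 8.4
  Safety assessment 84 × 0.12 = 10.08
Sum = 67.96
67.96 is ≥ 67 and < 83 → Proficient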